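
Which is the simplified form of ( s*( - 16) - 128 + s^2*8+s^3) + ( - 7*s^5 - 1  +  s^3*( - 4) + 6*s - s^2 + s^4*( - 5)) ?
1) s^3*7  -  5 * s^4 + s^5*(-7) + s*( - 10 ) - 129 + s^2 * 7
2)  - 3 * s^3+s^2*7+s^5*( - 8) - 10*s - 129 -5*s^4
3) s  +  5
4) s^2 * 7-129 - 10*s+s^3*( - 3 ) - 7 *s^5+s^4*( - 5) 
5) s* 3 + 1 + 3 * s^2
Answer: 4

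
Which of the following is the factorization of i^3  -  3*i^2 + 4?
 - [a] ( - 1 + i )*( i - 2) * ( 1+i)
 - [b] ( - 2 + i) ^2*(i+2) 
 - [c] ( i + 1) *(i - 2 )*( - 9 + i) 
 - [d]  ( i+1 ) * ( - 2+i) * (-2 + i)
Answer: d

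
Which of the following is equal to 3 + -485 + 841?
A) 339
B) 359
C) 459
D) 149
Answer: B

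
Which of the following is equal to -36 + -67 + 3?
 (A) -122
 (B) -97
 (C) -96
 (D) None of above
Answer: D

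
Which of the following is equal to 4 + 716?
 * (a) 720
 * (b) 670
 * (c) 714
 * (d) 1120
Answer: a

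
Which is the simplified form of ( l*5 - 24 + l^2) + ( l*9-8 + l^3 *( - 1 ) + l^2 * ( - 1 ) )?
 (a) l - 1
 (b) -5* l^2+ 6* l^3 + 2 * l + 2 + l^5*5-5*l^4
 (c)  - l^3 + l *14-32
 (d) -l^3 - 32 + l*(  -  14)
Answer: c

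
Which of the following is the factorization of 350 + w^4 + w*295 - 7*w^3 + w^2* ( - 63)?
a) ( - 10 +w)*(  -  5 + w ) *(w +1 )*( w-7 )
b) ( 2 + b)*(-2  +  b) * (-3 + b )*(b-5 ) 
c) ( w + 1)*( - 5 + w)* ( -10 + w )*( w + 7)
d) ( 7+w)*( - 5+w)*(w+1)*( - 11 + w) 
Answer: c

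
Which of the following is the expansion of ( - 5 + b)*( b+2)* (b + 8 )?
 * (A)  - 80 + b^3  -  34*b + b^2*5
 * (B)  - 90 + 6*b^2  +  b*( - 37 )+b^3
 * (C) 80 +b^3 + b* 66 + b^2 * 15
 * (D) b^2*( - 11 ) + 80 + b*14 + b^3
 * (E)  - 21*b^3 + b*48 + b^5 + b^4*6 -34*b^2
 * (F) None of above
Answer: A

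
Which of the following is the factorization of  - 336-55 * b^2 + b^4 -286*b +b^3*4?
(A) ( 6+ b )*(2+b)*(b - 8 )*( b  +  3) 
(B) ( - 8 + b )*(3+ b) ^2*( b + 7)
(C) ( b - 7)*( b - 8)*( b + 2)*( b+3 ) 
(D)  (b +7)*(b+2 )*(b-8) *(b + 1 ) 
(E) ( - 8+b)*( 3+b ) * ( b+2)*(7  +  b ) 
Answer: E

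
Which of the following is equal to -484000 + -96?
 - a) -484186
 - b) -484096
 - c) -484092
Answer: b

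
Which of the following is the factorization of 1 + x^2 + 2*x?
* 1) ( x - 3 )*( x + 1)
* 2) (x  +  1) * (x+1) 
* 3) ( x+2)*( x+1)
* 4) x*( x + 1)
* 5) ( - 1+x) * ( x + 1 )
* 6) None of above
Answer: 2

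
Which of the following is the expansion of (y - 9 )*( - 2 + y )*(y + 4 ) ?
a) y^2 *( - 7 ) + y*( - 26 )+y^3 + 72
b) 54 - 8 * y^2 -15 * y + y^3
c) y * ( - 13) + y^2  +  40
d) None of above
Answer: a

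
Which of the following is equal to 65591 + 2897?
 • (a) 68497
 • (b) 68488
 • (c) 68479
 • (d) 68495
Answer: b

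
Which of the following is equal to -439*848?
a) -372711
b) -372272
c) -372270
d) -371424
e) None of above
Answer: b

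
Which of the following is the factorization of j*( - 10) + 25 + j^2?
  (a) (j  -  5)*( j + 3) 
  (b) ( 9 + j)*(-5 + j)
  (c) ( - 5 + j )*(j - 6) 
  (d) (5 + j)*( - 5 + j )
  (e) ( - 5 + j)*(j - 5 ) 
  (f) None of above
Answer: e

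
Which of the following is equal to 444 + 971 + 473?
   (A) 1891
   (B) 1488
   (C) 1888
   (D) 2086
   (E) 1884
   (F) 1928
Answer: C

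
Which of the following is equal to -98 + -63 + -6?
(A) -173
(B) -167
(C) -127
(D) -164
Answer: B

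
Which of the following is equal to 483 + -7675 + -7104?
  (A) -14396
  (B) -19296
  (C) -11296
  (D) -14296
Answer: D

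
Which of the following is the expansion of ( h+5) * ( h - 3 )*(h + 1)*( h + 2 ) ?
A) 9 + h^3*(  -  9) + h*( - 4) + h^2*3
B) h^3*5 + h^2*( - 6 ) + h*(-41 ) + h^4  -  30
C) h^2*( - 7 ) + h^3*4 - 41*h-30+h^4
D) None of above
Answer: D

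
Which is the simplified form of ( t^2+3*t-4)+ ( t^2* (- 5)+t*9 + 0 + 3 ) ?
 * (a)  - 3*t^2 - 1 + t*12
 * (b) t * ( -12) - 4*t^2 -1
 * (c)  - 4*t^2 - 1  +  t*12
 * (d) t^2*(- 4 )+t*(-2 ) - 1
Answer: c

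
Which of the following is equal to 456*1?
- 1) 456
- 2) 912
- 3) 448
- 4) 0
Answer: 1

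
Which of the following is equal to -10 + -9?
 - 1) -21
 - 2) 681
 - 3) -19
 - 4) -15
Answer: 3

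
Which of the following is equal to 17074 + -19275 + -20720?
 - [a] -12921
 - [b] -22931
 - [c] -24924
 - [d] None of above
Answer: d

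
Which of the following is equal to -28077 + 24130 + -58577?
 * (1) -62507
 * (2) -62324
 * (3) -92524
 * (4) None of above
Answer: 4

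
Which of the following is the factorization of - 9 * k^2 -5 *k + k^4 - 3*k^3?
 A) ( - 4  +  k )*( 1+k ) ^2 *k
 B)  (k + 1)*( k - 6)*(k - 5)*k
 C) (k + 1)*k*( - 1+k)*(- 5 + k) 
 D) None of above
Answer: D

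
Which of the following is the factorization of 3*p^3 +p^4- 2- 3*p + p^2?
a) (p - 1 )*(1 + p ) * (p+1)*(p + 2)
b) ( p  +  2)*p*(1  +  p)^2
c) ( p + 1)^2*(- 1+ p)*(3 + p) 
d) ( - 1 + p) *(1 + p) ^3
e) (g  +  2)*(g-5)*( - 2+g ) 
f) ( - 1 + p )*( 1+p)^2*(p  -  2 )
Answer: a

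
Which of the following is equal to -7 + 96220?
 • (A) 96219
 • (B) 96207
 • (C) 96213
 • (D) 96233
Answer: C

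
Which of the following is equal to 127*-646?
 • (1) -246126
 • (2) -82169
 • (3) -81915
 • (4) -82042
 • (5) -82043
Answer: 4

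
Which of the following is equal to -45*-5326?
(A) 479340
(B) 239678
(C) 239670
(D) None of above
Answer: C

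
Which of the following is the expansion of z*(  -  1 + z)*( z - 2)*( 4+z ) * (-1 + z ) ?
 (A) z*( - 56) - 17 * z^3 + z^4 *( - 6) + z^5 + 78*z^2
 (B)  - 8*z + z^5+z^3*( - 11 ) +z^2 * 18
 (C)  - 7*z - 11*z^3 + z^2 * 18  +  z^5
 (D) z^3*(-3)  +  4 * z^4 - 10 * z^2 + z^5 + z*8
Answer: B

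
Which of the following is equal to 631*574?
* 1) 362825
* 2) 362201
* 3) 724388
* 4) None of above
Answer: 4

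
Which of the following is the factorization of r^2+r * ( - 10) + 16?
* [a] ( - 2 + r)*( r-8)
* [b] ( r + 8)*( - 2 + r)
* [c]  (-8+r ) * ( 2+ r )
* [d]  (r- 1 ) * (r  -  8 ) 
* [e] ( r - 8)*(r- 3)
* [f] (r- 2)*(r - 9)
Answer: a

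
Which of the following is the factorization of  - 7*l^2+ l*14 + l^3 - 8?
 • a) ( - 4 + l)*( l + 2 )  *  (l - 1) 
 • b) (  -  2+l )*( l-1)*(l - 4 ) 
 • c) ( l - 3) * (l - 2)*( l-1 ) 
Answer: b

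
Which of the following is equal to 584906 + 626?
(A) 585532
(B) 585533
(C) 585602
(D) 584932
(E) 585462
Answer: A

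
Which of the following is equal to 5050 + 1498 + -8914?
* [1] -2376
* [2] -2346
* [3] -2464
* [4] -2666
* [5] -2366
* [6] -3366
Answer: 5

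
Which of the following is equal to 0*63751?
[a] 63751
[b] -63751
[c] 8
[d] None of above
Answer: d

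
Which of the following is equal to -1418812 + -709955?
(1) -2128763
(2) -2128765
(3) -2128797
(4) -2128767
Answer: 4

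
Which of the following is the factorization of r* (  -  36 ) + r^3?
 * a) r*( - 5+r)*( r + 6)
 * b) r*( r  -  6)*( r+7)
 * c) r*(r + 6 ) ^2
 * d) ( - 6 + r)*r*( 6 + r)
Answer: d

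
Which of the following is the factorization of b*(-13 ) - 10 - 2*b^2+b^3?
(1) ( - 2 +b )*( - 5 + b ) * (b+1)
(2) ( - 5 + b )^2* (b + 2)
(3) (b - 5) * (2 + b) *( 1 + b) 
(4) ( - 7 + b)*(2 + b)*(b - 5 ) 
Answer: 3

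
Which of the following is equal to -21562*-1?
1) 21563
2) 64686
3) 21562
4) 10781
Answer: 3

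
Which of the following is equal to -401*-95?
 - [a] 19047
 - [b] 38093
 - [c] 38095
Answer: c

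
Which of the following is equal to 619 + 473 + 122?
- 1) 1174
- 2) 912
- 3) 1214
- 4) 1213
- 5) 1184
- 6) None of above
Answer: 3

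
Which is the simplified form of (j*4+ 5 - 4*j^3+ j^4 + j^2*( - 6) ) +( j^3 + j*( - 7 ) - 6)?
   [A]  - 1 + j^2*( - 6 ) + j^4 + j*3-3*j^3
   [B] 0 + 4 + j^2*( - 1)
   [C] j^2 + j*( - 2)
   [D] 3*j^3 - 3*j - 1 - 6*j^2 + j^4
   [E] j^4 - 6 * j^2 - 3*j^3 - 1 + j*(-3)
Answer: E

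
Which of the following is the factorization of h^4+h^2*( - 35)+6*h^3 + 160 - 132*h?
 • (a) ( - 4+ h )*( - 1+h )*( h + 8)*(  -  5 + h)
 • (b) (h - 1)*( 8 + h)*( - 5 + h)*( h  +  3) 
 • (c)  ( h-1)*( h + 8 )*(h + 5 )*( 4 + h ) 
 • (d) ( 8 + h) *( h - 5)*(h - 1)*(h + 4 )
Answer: d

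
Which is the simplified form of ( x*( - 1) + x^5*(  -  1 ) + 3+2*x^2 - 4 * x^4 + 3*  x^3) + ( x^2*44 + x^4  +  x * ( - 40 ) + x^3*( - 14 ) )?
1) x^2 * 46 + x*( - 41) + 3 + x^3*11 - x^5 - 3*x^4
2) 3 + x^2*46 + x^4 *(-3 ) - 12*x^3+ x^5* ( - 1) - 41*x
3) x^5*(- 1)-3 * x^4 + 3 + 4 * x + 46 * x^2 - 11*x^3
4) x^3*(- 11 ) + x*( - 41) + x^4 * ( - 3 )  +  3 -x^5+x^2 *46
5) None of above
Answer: 4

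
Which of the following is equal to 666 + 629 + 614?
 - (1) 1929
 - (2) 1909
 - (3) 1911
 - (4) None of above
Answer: 2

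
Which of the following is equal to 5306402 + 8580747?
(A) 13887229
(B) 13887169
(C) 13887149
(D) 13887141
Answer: C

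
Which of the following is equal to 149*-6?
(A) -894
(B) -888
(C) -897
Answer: A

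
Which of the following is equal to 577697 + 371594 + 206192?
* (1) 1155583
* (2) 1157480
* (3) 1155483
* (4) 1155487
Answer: 3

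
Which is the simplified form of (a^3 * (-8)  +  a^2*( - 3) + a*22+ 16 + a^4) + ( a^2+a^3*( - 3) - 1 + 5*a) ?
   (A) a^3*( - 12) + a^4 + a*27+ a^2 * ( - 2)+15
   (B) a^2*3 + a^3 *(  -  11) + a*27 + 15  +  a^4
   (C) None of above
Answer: C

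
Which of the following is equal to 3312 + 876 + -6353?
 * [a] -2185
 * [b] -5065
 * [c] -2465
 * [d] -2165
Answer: d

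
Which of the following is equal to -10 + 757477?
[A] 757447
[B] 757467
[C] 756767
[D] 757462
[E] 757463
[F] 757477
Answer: B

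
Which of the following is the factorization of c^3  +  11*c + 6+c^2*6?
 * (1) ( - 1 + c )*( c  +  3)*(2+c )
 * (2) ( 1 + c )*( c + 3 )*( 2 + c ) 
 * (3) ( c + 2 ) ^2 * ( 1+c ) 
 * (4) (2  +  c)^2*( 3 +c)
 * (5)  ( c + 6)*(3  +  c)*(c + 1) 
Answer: 2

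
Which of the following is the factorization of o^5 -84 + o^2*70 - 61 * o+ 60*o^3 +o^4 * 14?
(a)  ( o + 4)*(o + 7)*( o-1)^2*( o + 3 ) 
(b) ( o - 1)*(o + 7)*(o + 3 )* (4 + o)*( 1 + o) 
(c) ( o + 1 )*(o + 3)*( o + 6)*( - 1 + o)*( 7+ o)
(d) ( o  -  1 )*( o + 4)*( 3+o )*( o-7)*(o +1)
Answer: b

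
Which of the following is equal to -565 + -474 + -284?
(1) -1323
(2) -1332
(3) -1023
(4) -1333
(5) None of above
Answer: 1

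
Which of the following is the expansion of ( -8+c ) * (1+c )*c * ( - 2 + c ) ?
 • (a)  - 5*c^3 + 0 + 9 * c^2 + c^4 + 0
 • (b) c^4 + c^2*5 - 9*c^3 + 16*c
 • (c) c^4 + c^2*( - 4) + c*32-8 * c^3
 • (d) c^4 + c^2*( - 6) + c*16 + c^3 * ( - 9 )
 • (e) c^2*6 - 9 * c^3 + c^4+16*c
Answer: e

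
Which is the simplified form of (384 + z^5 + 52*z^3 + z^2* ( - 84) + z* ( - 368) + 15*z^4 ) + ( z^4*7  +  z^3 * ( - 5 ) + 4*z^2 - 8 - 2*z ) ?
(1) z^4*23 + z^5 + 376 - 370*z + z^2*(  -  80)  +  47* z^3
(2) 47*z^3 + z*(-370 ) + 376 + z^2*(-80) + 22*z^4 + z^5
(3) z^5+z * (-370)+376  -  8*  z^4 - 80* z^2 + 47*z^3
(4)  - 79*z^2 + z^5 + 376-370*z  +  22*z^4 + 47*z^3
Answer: 2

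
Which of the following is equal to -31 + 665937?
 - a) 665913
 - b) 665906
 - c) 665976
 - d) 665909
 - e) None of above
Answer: b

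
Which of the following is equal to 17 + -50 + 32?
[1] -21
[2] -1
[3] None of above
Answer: 2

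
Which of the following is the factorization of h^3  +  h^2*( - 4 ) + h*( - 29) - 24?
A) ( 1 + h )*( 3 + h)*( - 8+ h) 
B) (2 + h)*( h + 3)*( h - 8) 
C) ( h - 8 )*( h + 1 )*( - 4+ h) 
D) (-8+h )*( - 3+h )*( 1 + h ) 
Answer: A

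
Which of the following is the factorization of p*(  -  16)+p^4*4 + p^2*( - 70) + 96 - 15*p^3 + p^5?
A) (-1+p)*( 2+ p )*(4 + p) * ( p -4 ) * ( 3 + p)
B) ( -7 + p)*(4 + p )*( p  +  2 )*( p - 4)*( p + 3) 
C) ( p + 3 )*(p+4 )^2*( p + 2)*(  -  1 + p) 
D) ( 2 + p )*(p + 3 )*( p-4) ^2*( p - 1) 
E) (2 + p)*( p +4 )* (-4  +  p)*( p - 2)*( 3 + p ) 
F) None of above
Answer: A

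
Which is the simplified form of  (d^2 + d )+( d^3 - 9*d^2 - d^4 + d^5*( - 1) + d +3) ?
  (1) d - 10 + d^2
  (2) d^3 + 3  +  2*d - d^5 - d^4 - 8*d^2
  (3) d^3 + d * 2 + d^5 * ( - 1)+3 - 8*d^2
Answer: 2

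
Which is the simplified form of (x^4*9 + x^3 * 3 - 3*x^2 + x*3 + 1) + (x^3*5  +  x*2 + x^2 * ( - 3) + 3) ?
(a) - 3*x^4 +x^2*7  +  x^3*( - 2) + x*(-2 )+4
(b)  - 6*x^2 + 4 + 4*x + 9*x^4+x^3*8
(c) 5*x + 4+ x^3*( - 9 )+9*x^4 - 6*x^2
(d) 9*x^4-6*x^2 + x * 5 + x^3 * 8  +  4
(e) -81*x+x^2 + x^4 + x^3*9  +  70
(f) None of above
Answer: d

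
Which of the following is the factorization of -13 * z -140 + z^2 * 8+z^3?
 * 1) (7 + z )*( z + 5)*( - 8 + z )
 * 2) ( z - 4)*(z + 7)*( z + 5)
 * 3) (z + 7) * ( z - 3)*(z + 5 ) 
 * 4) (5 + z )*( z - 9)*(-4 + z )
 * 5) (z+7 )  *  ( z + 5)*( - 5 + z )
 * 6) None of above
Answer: 2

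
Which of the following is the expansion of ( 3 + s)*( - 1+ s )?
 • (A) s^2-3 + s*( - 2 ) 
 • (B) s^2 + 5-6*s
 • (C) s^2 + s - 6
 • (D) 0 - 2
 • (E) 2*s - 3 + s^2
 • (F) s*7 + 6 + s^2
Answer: E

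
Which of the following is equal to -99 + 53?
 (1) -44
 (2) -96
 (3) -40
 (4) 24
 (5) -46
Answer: 5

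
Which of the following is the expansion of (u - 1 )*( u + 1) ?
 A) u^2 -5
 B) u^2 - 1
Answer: B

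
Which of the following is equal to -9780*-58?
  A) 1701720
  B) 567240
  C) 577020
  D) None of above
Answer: B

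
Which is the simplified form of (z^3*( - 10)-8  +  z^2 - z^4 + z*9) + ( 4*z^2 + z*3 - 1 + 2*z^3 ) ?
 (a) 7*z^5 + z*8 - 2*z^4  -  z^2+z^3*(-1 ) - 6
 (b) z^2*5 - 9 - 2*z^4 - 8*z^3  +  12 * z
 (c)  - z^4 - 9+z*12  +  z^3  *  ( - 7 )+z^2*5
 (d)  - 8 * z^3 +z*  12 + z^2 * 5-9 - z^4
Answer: d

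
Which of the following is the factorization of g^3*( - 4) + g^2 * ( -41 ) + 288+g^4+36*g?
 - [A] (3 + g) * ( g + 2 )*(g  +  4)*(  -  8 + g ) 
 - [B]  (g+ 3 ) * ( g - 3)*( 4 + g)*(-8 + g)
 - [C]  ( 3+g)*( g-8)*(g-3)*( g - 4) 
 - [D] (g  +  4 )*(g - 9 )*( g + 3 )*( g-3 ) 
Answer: B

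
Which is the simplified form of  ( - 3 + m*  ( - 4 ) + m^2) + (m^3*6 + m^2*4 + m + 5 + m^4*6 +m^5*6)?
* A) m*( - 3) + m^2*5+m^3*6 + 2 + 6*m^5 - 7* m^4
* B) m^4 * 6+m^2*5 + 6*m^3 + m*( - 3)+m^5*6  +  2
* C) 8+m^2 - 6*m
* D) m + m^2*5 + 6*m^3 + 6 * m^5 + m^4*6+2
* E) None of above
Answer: B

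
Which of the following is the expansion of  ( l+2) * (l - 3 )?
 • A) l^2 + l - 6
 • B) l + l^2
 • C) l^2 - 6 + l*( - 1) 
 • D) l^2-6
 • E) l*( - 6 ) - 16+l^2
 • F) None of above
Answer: C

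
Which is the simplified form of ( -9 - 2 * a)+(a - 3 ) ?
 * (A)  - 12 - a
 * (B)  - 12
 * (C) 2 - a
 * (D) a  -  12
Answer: A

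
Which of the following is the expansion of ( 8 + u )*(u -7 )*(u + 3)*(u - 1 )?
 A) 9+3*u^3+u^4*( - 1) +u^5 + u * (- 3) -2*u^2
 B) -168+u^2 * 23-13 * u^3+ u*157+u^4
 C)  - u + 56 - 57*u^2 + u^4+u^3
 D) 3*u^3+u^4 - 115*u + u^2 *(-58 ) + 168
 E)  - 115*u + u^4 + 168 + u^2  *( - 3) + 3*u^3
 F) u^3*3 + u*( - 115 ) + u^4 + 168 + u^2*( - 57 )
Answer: F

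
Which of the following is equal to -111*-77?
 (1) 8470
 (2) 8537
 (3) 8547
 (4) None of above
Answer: 3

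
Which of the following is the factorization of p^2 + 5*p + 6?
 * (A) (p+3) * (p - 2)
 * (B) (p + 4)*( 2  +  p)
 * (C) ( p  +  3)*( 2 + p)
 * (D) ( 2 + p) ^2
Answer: C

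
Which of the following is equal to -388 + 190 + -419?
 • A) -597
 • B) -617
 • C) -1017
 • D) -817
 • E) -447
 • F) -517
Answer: B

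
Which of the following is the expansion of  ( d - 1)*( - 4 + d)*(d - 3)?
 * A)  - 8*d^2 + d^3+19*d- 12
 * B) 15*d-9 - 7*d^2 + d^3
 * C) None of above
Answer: A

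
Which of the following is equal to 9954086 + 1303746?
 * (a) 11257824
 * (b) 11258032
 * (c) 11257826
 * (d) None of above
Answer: d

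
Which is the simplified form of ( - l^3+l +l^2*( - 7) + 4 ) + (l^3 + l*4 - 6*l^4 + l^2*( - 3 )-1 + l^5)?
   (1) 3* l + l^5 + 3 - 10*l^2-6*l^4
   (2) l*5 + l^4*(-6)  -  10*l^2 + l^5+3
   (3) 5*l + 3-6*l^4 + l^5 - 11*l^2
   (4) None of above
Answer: 2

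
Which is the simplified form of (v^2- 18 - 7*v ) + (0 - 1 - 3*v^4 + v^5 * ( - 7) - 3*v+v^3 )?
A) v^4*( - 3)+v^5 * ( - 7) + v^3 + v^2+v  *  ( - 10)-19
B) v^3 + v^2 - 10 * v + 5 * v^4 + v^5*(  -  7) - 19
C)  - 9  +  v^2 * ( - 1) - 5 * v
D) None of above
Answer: A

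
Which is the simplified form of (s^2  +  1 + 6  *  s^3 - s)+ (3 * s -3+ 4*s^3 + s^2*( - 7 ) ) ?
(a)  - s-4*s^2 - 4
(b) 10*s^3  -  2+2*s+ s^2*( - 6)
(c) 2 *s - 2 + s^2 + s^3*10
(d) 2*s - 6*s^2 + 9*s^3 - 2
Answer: b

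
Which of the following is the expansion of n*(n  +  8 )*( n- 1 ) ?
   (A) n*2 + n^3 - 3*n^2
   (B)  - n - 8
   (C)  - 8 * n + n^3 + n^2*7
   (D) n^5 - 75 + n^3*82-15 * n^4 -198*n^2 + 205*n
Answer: C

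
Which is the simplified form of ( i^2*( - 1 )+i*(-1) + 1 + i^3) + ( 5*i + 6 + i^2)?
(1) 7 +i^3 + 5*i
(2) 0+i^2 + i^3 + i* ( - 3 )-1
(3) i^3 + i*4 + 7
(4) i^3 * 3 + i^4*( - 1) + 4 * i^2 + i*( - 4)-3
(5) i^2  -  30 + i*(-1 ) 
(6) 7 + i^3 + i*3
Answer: 3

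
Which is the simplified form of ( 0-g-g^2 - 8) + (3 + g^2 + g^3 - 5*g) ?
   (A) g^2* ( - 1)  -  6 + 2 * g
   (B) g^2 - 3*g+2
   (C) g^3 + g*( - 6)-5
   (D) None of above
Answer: C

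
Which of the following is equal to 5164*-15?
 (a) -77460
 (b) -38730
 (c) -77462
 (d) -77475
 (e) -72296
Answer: a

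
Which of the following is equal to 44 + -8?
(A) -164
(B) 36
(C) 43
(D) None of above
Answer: B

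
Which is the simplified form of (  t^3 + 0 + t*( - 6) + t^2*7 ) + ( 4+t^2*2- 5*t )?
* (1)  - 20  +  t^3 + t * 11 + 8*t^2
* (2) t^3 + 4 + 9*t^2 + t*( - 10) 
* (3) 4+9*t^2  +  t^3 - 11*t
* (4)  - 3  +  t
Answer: 3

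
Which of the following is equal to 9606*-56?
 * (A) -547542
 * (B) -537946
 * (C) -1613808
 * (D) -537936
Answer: D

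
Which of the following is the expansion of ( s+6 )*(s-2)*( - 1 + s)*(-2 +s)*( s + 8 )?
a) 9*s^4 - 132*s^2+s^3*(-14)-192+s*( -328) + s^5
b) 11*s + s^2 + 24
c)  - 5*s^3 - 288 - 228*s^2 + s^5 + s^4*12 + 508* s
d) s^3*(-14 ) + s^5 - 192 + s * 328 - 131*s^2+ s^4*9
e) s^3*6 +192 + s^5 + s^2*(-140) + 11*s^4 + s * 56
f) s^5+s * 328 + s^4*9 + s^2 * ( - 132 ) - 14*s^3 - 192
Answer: f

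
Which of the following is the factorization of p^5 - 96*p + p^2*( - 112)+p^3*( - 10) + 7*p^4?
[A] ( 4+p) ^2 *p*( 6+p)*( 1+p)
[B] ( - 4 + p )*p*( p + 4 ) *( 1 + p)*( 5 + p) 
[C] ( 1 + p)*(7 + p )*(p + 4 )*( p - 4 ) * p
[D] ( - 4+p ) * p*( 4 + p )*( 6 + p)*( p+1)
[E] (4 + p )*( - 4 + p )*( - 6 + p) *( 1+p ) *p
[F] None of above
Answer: D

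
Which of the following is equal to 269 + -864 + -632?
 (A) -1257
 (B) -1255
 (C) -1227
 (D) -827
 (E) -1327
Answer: C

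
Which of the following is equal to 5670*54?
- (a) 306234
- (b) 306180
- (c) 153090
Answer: b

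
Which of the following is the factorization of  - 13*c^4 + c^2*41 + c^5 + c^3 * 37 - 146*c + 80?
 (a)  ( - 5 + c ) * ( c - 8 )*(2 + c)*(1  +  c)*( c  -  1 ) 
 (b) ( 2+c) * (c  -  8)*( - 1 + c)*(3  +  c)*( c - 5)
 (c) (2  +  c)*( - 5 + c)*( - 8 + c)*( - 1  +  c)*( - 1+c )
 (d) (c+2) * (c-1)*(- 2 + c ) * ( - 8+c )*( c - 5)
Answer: c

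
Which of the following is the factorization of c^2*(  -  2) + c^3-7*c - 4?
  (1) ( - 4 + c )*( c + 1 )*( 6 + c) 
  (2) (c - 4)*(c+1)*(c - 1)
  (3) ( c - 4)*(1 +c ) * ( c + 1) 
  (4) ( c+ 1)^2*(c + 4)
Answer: 3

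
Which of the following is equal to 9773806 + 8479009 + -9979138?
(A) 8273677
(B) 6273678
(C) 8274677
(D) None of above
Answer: A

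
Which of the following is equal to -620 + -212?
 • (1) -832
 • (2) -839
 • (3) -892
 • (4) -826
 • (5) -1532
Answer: 1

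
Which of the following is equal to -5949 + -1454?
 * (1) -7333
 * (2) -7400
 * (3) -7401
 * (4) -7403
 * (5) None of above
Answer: 4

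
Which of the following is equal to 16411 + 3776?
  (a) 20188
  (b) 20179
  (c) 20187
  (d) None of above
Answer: c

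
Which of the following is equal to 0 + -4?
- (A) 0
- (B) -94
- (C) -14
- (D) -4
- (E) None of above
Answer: D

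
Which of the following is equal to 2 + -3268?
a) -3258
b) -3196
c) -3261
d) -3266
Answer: d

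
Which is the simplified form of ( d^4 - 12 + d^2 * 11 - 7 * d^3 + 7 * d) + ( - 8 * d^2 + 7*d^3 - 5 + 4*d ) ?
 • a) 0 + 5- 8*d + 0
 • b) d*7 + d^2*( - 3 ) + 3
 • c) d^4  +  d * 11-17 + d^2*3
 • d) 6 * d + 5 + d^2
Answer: c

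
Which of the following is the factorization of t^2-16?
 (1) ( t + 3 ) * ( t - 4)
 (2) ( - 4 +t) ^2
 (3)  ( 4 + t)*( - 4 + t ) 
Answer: 3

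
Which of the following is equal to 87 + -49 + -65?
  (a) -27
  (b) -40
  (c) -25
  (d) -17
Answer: a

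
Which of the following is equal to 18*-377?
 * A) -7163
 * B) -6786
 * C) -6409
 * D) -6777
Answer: B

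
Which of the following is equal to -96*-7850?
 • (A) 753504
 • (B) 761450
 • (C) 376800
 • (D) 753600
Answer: D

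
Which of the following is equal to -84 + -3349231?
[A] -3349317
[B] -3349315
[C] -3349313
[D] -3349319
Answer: B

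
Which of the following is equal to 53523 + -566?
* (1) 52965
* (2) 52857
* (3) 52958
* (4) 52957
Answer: 4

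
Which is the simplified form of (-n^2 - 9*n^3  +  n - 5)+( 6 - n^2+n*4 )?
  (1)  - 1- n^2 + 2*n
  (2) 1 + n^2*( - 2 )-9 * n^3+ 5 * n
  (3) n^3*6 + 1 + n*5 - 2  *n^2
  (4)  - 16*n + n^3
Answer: 2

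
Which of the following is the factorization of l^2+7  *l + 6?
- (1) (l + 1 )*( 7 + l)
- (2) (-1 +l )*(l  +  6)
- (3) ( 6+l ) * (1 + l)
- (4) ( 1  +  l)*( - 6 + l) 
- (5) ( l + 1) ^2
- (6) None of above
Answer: 3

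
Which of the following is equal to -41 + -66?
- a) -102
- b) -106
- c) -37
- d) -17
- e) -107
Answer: e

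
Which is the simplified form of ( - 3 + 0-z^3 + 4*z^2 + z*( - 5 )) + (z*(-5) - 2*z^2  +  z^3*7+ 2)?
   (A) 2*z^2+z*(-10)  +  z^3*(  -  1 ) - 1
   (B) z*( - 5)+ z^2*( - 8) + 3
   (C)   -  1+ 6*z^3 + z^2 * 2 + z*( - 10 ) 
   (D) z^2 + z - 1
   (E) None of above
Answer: C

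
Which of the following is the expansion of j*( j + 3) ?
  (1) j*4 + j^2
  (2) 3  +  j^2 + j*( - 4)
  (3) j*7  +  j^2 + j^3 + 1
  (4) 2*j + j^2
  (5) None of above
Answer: 5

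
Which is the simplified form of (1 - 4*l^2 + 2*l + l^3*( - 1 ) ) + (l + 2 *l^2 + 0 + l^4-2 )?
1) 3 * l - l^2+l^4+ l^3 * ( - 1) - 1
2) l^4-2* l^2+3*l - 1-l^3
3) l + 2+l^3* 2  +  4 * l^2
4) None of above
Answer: 2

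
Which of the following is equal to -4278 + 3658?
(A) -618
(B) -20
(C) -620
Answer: C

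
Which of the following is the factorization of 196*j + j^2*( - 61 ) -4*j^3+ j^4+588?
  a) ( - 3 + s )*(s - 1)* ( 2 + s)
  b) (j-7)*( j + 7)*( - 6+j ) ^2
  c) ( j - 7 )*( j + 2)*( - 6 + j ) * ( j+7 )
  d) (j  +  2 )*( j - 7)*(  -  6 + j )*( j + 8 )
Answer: c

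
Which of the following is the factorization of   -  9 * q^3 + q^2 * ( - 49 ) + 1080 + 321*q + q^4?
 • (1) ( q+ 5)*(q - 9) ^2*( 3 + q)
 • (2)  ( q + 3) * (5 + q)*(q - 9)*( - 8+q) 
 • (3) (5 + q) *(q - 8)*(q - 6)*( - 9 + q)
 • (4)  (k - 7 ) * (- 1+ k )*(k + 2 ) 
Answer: 2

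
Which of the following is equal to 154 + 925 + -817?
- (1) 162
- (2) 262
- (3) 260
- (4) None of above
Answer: 2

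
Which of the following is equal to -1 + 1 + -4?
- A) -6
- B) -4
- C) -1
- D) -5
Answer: B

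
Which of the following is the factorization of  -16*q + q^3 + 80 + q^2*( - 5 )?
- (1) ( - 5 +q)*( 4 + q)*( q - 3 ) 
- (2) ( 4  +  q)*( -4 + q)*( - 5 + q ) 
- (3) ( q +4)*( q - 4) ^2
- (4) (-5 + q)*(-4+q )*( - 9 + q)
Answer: 2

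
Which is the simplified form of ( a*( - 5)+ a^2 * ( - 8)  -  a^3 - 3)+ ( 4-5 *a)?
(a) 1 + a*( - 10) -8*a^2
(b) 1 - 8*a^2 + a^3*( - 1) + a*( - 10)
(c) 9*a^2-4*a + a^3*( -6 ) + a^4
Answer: b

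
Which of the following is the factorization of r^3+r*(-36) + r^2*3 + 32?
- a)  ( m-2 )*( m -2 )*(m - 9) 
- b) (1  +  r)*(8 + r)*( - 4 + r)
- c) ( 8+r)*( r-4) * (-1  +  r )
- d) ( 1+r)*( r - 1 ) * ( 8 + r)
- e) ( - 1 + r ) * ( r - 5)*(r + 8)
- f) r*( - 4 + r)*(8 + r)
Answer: c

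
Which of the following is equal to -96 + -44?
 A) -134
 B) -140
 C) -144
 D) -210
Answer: B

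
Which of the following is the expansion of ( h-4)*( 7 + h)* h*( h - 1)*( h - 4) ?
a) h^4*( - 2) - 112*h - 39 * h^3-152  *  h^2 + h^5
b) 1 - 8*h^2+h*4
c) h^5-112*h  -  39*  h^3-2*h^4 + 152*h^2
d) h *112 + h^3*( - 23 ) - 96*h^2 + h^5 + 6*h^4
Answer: c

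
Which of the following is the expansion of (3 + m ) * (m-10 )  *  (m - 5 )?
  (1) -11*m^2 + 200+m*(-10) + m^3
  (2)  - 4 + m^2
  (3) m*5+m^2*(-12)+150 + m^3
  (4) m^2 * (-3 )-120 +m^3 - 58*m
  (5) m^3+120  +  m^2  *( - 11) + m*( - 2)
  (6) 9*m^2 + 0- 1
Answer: 3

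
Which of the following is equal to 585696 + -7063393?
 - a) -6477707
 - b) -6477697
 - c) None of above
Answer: b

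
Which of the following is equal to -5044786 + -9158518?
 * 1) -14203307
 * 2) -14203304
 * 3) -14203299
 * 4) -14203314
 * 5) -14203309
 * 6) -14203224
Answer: 2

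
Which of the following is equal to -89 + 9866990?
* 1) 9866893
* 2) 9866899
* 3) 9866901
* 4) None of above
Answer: 3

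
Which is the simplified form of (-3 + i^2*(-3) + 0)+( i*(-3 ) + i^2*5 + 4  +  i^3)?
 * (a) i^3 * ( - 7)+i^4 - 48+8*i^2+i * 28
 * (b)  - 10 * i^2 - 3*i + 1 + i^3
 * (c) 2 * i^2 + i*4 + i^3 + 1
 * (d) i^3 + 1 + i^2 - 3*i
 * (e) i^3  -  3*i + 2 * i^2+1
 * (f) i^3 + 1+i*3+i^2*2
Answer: e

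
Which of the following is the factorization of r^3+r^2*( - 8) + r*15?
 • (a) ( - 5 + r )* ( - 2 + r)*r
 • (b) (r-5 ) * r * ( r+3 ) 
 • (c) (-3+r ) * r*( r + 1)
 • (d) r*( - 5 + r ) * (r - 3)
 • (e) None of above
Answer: d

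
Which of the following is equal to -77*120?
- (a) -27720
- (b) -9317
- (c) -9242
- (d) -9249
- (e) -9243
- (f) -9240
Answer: f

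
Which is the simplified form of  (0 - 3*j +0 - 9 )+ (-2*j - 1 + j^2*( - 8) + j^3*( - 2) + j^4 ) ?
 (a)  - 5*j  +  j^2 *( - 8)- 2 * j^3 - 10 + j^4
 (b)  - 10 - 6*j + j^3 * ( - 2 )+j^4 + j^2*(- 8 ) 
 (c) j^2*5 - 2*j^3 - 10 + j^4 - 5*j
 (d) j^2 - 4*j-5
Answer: a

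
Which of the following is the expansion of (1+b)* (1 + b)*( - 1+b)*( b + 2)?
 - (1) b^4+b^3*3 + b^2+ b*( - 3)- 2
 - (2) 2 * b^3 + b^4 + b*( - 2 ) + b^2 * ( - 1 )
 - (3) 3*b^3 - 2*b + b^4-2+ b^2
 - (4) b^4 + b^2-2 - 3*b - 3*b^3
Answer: 1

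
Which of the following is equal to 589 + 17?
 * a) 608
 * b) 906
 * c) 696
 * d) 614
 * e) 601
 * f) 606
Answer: f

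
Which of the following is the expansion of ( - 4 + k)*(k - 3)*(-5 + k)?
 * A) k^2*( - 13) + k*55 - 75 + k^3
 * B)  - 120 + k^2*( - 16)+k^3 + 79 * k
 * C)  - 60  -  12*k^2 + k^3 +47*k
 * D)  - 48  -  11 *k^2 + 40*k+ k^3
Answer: C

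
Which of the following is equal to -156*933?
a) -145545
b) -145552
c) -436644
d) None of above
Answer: d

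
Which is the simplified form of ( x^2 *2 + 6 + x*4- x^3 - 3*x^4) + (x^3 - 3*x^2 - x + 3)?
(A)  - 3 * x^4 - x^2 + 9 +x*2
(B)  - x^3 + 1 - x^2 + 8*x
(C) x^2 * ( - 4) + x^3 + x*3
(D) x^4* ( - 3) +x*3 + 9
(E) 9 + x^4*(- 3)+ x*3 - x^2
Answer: E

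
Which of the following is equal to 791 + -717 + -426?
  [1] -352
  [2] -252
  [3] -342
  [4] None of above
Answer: 1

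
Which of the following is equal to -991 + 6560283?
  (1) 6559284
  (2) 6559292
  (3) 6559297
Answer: 2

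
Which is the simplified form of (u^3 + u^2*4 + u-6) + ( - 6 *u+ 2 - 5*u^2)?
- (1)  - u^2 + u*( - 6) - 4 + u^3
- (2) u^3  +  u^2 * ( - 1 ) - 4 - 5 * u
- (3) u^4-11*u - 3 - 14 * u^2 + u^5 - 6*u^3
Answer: 2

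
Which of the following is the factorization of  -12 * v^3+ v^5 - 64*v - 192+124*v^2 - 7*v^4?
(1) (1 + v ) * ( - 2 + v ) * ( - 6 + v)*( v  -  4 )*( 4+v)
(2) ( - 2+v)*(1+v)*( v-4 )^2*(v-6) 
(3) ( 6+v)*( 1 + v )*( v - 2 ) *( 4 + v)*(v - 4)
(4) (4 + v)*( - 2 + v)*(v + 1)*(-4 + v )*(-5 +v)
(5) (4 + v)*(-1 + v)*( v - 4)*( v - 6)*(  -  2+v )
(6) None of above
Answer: 1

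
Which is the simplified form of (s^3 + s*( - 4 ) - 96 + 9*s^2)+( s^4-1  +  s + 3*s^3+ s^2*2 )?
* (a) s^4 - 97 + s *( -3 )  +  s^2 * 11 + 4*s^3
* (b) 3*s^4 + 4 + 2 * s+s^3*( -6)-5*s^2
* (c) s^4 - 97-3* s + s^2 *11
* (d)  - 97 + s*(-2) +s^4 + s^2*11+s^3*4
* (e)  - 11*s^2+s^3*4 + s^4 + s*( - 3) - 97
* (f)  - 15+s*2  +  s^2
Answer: a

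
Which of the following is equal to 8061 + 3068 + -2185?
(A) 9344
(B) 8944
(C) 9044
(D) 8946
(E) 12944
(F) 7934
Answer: B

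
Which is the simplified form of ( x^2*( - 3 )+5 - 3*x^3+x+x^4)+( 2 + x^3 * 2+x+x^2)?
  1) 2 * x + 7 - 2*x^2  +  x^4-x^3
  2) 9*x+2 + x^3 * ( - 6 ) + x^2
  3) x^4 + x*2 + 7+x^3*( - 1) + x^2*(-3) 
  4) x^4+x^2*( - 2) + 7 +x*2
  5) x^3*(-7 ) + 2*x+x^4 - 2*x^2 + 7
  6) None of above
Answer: 1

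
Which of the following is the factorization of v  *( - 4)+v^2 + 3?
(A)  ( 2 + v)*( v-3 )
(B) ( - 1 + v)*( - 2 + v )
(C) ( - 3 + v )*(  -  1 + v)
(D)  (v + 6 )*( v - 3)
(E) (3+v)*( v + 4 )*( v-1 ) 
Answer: C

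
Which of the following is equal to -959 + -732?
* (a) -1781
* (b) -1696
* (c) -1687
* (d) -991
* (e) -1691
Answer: e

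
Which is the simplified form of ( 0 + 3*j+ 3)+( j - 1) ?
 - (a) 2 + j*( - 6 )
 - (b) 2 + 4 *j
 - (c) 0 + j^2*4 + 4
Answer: b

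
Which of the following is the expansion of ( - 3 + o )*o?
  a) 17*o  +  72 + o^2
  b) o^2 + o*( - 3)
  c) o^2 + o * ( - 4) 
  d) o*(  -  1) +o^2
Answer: b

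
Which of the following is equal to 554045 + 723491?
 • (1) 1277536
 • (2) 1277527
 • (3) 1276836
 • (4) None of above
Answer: 1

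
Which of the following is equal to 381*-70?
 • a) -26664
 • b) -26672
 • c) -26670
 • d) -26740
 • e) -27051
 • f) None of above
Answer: c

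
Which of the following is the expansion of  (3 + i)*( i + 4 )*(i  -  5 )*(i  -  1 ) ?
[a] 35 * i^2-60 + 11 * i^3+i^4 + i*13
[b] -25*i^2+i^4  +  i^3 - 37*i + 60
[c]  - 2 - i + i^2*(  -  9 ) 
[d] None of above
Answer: b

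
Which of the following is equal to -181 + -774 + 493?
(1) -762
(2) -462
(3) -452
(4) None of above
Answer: 2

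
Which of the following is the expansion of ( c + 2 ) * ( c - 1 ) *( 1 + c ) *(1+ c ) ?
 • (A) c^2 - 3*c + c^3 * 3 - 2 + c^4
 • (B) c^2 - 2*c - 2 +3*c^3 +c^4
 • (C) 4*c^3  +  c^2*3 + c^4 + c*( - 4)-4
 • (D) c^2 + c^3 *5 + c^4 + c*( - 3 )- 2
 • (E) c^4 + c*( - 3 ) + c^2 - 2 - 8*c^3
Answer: A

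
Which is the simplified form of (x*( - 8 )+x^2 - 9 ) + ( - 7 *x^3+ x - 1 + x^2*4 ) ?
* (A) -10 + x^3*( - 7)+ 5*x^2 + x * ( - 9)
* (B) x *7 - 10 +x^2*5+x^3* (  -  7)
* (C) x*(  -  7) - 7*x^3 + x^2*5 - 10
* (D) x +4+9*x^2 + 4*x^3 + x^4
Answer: C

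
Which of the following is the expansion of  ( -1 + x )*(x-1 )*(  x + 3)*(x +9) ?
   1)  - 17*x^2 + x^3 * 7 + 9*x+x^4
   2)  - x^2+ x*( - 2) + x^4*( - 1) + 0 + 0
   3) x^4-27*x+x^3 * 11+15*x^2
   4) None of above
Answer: 4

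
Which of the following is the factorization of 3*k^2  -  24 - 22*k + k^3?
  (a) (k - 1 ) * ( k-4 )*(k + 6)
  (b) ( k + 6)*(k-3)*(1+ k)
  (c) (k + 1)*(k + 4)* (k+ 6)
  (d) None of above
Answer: d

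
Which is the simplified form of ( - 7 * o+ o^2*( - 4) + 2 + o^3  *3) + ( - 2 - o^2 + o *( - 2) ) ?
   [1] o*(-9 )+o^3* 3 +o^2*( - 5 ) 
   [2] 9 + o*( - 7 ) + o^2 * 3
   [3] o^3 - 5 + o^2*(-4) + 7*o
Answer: 1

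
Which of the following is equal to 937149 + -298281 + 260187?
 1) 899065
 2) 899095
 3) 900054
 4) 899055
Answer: 4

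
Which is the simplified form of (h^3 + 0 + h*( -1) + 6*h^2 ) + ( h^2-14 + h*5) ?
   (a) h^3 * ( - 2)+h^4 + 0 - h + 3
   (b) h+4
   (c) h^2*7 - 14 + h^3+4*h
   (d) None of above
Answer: c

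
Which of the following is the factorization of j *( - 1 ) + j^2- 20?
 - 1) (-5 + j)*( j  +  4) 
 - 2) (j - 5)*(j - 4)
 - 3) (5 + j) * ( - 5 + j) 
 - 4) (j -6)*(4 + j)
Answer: 1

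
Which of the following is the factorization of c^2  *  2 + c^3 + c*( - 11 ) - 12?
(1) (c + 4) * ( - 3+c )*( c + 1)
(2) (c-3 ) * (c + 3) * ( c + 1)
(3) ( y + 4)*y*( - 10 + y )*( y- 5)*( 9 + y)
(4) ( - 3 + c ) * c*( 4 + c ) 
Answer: 1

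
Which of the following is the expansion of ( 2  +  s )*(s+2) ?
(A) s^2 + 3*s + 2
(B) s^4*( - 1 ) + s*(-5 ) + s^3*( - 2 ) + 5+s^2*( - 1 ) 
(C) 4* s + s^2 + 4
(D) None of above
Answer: C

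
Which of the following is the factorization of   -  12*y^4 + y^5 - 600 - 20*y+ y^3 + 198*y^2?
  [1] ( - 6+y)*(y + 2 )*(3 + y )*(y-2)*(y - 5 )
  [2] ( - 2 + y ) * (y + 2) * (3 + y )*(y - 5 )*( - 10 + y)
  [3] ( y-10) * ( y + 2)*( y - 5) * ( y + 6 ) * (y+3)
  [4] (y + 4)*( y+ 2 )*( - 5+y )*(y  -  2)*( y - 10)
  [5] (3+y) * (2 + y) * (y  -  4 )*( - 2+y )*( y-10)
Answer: 2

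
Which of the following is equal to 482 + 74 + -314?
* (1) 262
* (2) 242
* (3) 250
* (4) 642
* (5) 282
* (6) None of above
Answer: 2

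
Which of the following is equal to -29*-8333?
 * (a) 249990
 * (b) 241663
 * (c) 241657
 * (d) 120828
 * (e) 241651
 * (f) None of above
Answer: c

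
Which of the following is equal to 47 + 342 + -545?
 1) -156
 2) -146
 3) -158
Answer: 1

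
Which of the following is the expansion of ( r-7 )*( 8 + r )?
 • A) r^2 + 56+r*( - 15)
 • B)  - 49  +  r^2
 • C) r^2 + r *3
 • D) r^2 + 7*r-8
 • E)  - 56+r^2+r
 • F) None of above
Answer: E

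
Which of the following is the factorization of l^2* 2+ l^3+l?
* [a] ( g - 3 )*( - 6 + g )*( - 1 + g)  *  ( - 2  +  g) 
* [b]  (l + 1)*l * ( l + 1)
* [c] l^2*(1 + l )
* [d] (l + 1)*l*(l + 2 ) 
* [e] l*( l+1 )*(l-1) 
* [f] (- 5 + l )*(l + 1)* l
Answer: b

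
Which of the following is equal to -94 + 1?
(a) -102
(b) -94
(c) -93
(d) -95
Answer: c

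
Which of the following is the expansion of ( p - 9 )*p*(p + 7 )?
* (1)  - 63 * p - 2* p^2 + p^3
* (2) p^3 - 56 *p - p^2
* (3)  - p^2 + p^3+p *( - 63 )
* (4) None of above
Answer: 1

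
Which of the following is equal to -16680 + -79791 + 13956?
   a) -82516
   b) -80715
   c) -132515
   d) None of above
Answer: d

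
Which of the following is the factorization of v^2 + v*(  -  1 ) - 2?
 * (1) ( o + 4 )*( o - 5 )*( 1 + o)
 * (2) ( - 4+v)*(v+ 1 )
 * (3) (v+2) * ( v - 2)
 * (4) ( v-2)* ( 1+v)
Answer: 4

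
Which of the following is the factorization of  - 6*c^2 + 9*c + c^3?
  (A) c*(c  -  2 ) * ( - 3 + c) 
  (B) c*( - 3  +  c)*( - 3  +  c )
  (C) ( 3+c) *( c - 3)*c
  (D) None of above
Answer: B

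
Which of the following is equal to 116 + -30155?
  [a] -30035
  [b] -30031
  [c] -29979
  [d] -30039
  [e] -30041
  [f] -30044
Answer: d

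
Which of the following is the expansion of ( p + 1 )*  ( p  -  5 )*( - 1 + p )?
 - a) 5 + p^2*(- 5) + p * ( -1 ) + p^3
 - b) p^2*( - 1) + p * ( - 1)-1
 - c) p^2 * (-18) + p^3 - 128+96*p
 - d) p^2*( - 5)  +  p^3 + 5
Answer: a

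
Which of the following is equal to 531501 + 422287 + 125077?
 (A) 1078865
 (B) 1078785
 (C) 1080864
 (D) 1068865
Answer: A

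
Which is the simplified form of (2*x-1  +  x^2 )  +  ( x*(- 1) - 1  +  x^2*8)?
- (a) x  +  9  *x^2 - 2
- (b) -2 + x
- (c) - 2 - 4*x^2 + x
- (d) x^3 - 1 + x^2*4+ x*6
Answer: a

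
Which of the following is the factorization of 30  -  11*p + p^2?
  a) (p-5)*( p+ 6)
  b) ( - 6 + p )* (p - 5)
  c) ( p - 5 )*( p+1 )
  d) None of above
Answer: b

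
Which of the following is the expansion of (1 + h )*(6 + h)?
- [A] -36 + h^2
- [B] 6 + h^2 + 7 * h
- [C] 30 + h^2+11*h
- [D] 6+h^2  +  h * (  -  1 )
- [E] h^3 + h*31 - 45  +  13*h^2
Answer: B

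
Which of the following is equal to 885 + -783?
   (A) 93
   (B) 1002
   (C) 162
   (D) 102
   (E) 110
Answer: D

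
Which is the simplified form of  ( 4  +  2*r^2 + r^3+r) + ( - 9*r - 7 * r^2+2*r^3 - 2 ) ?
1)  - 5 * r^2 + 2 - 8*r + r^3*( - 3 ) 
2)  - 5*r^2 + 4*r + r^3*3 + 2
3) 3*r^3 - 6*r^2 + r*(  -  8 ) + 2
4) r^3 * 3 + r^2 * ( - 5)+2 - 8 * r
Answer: 4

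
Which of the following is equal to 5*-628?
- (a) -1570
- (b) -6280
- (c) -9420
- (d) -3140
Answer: d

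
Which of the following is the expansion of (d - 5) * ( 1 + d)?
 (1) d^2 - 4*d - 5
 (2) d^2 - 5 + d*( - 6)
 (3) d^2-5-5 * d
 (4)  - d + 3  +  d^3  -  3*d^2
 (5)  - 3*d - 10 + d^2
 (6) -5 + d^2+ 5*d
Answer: 1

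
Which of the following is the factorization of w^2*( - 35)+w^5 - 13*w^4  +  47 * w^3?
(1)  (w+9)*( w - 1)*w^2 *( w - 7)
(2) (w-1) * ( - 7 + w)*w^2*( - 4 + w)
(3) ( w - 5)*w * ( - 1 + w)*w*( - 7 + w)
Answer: 3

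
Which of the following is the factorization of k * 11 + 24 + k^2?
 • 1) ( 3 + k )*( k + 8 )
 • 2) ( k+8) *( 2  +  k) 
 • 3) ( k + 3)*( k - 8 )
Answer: 1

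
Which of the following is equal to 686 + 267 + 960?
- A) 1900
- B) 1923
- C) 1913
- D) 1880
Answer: C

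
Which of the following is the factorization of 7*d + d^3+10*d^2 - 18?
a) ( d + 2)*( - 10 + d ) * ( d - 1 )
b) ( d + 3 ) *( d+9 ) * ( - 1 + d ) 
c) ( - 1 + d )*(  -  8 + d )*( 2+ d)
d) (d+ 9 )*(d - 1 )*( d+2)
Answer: d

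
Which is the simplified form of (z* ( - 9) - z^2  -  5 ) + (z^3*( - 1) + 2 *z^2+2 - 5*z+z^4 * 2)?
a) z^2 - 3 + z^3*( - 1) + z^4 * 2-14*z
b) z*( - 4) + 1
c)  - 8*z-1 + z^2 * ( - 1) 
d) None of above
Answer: a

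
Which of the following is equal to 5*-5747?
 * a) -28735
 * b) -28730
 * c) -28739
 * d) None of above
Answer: a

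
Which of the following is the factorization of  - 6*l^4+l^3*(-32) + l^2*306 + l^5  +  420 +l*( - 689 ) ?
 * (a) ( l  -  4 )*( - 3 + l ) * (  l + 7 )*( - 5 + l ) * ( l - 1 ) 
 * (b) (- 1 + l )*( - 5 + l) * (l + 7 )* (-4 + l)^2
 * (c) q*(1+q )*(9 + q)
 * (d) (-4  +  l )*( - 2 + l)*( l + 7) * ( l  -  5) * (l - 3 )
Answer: a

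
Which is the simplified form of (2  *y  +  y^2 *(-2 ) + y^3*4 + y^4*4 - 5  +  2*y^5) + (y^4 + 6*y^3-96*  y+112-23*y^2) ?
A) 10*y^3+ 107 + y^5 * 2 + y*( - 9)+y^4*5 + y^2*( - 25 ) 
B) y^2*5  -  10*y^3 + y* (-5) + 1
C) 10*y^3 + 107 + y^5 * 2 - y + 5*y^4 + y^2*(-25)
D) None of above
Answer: D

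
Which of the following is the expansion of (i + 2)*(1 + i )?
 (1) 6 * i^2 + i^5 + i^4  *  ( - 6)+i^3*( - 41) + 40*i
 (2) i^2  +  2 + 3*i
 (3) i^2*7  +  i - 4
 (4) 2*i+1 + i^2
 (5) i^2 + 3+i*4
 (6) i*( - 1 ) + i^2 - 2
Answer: 2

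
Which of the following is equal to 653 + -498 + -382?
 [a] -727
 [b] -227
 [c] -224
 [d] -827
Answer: b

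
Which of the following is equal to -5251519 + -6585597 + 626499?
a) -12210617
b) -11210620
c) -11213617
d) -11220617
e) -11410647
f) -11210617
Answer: f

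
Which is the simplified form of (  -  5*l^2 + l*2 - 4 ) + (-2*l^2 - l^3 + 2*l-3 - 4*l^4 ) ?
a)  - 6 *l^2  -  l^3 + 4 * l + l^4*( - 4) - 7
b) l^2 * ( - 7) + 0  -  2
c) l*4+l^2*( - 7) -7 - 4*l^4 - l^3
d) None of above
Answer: c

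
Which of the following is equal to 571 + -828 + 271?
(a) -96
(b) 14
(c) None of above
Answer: b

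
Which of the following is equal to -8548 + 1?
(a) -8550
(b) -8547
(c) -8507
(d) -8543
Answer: b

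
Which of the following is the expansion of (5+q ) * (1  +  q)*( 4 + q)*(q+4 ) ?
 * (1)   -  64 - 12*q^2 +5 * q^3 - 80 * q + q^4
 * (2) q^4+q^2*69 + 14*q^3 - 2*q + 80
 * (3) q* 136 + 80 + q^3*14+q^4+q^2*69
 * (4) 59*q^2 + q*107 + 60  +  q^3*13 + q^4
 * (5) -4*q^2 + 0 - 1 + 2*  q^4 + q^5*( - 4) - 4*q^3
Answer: 3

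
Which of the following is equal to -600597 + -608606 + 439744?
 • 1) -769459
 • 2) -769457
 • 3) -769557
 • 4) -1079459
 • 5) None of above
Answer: 1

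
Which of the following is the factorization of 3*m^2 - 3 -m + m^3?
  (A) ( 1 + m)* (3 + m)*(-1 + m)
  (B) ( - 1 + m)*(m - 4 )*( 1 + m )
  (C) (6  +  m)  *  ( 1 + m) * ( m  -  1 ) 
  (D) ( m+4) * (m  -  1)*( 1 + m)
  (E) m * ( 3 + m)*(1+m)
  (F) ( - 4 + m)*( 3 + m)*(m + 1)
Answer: A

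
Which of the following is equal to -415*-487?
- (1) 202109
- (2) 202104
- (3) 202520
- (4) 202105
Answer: 4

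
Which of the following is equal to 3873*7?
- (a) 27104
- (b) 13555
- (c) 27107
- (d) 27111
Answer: d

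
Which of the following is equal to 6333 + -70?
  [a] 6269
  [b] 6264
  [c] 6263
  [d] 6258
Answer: c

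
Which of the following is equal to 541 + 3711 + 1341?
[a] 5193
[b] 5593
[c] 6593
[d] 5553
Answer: b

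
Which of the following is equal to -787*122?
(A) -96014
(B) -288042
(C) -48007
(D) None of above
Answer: A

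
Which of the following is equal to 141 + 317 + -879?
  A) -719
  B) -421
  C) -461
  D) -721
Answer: B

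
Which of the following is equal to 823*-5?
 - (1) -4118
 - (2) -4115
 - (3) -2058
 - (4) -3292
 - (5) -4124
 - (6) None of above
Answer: 2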